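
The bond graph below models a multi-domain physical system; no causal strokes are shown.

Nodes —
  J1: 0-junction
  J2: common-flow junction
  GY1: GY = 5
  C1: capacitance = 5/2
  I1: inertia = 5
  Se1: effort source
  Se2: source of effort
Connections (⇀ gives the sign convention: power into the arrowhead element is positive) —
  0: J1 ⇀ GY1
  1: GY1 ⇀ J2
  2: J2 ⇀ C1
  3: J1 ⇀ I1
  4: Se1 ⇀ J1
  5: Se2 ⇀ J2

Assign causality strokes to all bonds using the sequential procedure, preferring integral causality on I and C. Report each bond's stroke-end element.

b0 stroke→GY1
b1 stroke→GY1
b2 stroke→J2
b3 stroke→I1
b4 stroke→J1
b5 stroke→J2

β4 →J1  (source Se1 imposes e)
β5 →J2  (source Se2 imposes e)
β0 →GY1  (0-jn J1 has e-setter on 4)
β3 →I1  (0-jn J1 has e-setter on 4)
β1 →GY1  (through GY1, causality inverts; strokes same side of GY1)
β2 →J2  (J2 flow already set via bond 1)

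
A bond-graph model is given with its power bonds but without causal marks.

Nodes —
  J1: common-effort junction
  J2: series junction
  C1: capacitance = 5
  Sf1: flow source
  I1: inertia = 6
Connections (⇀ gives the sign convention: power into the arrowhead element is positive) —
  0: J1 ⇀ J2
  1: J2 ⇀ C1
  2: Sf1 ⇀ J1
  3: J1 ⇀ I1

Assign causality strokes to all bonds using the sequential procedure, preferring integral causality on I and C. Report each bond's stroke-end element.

bond 2 |Sf1  (Sf1 fixes flow; stroke at Sf1)
bond 1 |J2  (C1 outputs effort q/C1)
bond 0 |J1  (only one flow-in slot at J2)
bond 3 |I1  (J1 effort already set via bond 0)

β0 |J1
β1 |J2
β2 |Sf1
β3 |I1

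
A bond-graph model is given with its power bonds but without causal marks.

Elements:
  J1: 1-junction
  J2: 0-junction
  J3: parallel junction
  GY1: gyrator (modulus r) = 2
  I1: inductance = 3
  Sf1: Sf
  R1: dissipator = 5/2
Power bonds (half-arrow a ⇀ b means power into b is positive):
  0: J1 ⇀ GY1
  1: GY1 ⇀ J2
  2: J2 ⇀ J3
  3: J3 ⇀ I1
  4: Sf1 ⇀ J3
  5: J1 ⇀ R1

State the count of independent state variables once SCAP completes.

1  (I1 all integral)

b4 →Sf1  (Sf1 (Sf) sets flow on bond)
b3 →I1  (I1 outputs flow p/I1)
b2 →J3  (only one effort-in slot at J3)
b1 →J2  (closing 0-jn rule on J2)
b0 →J1  (GY GY1: same side as bond 1)
b5 →R1  (closing 1-jn rule on J1)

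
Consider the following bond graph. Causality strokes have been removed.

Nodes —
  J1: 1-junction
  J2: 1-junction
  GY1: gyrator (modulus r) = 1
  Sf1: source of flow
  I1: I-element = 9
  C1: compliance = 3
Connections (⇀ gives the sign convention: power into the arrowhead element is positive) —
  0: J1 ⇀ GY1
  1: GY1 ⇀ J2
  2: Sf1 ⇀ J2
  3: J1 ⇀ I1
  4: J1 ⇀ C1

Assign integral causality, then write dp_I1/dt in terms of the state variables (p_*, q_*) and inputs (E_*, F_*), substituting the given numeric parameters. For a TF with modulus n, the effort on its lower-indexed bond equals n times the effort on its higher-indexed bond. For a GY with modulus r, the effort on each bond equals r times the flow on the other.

dp_I1/dt = -F_Sf1 - q_C1/3

β2 stroke→Sf1  (source Sf1 imposes f)
β1 stroke→J2  (J2: bond 2 brought flow, rest push out)
β0 stroke→J1  (through GY1, causality inverts; strokes same side of GY1)
β3 stroke→I1  (I1 outputs flow p/I1)
β4 stroke→J1  (J1: bond 3 brought flow, rest push out)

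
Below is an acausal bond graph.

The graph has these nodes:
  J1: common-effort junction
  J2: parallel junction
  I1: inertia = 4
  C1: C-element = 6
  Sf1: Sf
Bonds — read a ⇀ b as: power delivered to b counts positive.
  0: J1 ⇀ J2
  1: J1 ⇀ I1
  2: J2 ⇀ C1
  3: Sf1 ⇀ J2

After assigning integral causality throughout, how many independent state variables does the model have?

2  (C1, I1 all integral)

bond 3 |Sf1  (Sf1 (Sf) sets flow on bond)
bond 1 |I1  (prefer integral on I1)
bond 0 |J1  (closing 0-jn rule on J1)
bond 2 |J2  (J2: last free bond brings effort in)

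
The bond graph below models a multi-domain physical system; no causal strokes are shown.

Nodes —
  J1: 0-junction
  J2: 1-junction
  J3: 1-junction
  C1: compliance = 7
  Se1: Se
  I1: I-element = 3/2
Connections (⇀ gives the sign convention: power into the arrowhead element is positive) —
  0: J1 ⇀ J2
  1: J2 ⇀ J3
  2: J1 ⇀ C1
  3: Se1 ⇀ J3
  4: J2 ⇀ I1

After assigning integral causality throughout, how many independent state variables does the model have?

2  (C1, I1 all integral)

bond 3 stroke at J3  (source Se1 imposes e)
bond 1 stroke at J2  (J3 needs exactly one f-in)
bond 2 stroke at J1  (prefer integral on C1)
bond 0 stroke at J2  (common-e at J1 fixed by 2)
bond 4 stroke at I1  (J2: last free bond brings flow in)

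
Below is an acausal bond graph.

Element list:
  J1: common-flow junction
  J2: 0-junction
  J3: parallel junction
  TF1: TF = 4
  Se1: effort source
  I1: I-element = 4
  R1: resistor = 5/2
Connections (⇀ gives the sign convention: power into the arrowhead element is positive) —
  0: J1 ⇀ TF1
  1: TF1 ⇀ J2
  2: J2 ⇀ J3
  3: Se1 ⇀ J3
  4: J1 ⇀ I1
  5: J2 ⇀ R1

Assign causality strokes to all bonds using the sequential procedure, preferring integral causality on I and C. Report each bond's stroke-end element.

β3 |J3  (source Se1 imposes e)
β2 |J2  (0-jn J3 has e-setter on 3)
β1 |TF1  (J2: bond 2 brought effort, rest push out)
β5 |R1  (0-jn J2 has e-setter on 2)
β0 |J1  (TF1: transformer flips bond 1)
β4 |I1  (only one flow-in slot at J1)

bond 0 →J1
bond 1 →TF1
bond 2 →J2
bond 3 →J3
bond 4 →I1
bond 5 →R1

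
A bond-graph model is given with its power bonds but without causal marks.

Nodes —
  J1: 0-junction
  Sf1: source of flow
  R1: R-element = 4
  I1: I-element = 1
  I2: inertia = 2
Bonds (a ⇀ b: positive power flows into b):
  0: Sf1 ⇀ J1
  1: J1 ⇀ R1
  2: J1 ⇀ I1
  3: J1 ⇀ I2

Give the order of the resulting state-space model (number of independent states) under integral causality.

b0 |Sf1  (Sf1 (Sf) sets flow on bond)
b2 |I1  (prefer integral on I1)
b3 |I2  (I2: I, integral causality)
b1 |J1  (J1: last free bond brings effort in)

2  (I1, I2 all integral)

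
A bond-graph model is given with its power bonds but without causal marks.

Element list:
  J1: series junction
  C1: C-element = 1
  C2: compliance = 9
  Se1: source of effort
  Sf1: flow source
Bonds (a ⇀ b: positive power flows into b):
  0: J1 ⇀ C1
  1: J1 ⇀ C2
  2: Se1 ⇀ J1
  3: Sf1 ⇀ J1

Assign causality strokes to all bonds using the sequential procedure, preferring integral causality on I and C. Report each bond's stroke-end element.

bond 0 |J1
bond 1 |J1
bond 2 |J1
bond 3 |Sf1

#2 →J1  (Se1 fixes effort; stroke away)
#3 →Sf1  (Sf1 fixes flow; stroke at Sf1)
#0 →J1  (J1: bond 3 brought flow, rest push out)
#1 →J1  (common-f at J1 fixed by 3)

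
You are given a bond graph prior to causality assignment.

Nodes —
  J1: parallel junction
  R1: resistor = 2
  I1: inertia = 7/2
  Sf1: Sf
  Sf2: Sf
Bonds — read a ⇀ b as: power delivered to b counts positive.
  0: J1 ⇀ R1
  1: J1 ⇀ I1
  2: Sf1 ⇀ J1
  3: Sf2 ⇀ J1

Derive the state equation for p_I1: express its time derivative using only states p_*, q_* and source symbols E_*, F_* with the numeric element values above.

dp_I1/dt = 2*F_Sf1 + 2*F_Sf2 - 4*p_I1/7

bond 2 stroke→Sf1  (Sf1 (Sf) sets flow on bond)
bond 3 stroke→Sf2  (Sf2 (Sf) sets flow on bond)
bond 1 stroke→I1  (prefer integral on I1)
bond 0 stroke→J1  (closing 0-jn rule on J1)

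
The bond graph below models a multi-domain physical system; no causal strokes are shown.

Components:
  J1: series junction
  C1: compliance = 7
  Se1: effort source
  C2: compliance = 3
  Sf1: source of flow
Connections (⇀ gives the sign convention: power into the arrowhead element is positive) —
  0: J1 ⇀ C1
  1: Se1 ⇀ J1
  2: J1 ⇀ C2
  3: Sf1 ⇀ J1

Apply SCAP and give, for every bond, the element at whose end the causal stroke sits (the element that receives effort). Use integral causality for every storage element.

bond 1 stroke→J1  (source Se1 imposes e)
bond 3 stroke→Sf1  (source Sf1 imposes f)
bond 0 stroke→J1  (J1: bond 3 brought flow, rest push out)
bond 2 stroke→J1  (1-jn J1 has f-setter on 3)

#0 stroke at J1
#1 stroke at J1
#2 stroke at J1
#3 stroke at Sf1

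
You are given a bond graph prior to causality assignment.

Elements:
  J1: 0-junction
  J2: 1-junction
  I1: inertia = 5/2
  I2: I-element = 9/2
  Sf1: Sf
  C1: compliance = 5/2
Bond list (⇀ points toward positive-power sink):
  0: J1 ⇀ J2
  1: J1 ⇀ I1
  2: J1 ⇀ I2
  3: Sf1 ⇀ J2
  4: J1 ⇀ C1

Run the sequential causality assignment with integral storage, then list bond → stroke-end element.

β0 →J2
β1 →I1
β2 →I2
β3 →Sf1
β4 →J1

β3 →Sf1  (source Sf1 imposes f)
β0 →J2  (1-jn J2 has f-setter on 3)
β1 →I1  (prefer integral on I1)
β2 →I2  (I2: I, integral causality)
β4 →J1  (J1: last free bond brings effort in)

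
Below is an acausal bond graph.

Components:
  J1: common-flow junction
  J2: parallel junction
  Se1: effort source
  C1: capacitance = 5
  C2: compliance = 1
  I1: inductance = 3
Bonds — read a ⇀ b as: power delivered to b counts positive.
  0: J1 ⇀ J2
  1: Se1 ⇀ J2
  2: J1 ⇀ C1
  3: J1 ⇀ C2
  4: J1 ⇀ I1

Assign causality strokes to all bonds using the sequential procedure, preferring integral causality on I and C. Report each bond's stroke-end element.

b0 stroke at J1
b1 stroke at J2
b2 stroke at J1
b3 stroke at J1
b4 stroke at I1

#1 stroke→J2  (source Se1 imposes e)
#0 stroke→J1  (J2 effort already set via bond 1)
#2 stroke→J1  (C1: C, integral causality)
#3 stroke→J1  (C2 integral (e out))
#4 stroke→I1  (J1 needs exactly one f-in)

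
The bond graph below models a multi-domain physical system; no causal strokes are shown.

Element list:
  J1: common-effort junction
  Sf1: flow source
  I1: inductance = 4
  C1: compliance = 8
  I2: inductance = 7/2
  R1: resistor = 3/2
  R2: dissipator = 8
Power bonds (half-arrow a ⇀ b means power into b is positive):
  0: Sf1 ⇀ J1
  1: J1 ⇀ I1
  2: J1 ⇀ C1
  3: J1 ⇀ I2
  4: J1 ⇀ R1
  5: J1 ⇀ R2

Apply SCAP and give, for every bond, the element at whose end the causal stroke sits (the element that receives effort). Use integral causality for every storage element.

bond 0 stroke→Sf1  (Sf1 fixes flow; stroke at Sf1)
bond 1 stroke→I1  (I1: I, integral causality)
bond 2 stroke→J1  (prefer integral on C1)
bond 3 stroke→I2  (J1: bond 2 brought effort, rest push out)
bond 4 stroke→R1  (0-jn J1 has e-setter on 2)
bond 5 stroke→R2  (common-e at J1 fixed by 2)

b0 →Sf1
b1 →I1
b2 →J1
b3 →I2
b4 →R1
b5 →R2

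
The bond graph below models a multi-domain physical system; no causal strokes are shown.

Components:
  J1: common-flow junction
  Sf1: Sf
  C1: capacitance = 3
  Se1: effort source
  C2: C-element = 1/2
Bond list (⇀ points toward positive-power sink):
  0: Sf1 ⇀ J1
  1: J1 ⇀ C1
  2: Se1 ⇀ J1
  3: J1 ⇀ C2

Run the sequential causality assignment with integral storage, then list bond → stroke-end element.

#0 stroke at Sf1  (Sf1 (Sf) sets flow on bond)
#2 stroke at J1  (Se1: effort source, stroke at far end)
#1 stroke at J1  (common-f at J1 fixed by 0)
#3 stroke at J1  (common-f at J1 fixed by 0)

β0 →Sf1
β1 →J1
β2 →J1
β3 →J1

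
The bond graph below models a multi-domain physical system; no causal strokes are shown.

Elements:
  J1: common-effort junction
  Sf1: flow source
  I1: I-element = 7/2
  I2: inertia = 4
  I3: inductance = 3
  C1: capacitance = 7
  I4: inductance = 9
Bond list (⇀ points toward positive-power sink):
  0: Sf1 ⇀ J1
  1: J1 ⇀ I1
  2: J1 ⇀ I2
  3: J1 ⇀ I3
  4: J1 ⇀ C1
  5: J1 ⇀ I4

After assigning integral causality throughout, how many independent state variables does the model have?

bond 0 stroke at Sf1  (Sf1 fixes flow; stroke at Sf1)
bond 1 stroke at I1  (I1: I, integral causality)
bond 2 stroke at I2  (I2 outputs flow p/I2)
bond 3 stroke at I3  (I3 outputs flow p/I3)
bond 4 stroke at J1  (prefer integral on C1)
bond 5 stroke at I4  (common-e at J1 fixed by 4)

5  (C1, I1, I2, I3, I4 all integral)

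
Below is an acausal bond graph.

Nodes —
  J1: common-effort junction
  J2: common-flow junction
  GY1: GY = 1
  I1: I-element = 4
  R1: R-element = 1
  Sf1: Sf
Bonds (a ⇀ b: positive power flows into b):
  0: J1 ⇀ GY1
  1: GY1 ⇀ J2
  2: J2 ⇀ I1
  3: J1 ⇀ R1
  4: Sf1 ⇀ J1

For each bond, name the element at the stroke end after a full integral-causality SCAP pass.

β0 stroke→J1
β1 stroke→J2
β2 stroke→I1
β3 stroke→R1
β4 stroke→Sf1

b4 →Sf1  (source Sf1 imposes f)
b2 →I1  (I1 outputs flow p/I1)
b1 →J2  (J2 flow already set via bond 2)
b0 →J1  (GY GY1: same side as bond 1)
b3 →R1  (0-jn J1 has e-setter on 0)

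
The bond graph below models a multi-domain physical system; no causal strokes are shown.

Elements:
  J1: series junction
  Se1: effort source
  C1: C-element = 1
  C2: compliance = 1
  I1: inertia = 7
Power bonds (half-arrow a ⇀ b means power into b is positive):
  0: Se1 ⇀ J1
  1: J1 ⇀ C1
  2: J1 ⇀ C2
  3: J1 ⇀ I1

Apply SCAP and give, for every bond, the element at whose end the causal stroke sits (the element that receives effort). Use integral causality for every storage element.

b0 stroke→J1
b1 stroke→J1
b2 stroke→J1
b3 stroke→I1

bond 0 →J1  (source Se1 imposes e)
bond 1 →J1  (C1 outputs effort q/C1)
bond 2 →J1  (C2 outputs effort q/C2)
bond 3 →I1  (J1 needs exactly one f-in)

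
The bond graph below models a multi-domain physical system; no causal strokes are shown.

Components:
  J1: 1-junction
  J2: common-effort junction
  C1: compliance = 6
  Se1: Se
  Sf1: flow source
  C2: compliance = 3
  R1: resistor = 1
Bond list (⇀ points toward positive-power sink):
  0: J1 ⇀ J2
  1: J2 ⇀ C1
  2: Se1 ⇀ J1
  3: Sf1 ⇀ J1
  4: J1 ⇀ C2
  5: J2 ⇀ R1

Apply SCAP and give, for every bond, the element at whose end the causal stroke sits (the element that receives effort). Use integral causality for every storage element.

bond 2 →J1  (Se1: effort source, stroke at far end)
bond 3 →Sf1  (Sf1: flow source, stroke at near end)
bond 0 →J1  (J1: bond 3 brought flow, rest push out)
bond 4 →J1  (1-jn J1 has f-setter on 3)
bond 1 →J2  (prefer integral on C1)
bond 5 →R1  (J2: bond 1 brought effort, rest push out)

bond 0 stroke→J1
bond 1 stroke→J2
bond 2 stroke→J1
bond 3 stroke→Sf1
bond 4 stroke→J1
bond 5 stroke→R1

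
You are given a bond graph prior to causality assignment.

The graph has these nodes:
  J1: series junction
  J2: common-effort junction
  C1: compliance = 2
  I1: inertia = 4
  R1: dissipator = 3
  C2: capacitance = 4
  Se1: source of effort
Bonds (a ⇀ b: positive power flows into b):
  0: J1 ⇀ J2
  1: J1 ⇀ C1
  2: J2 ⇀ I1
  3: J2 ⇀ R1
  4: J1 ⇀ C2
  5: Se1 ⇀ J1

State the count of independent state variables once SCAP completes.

3  (C1, C2, I1 all integral)

bond 5 stroke at J1  (Se1 fixes effort; stroke away)
bond 1 stroke at J1  (C1: C, integral causality)
bond 2 stroke at I1  (I1: I, integral causality)
bond 4 stroke at J1  (C2: C, integral causality)
bond 0 stroke at J2  (only one flow-in slot at J1)
bond 3 stroke at R1  (0-jn J2 has e-setter on 0)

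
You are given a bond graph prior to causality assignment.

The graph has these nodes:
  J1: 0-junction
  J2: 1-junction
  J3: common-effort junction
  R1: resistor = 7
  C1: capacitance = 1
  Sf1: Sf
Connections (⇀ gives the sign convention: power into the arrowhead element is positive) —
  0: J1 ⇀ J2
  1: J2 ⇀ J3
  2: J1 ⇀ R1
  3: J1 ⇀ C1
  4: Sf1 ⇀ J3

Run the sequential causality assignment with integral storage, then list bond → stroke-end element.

#4 stroke at Sf1  (Sf1 (Sf) sets flow on bond)
#1 stroke at J3  (J3 needs exactly one e-in)
#0 stroke at J2  (J2 flow already set via bond 1)
#3 stroke at J1  (C1 outputs effort q/C1)
#2 stroke at R1  (0-jn J1 has e-setter on 3)

#0 →J2
#1 →J3
#2 →R1
#3 →J1
#4 →Sf1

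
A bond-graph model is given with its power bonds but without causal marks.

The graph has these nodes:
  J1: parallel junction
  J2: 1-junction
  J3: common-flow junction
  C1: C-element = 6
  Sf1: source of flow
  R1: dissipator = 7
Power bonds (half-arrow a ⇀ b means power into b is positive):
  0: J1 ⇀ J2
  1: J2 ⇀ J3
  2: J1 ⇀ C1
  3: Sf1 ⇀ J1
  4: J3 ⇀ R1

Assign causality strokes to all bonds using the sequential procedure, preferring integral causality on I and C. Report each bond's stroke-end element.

bond 0 stroke→J2
bond 1 stroke→J3
bond 2 stroke→J1
bond 3 stroke→Sf1
bond 4 stroke→R1

bond 3 |Sf1  (Sf1: flow source, stroke at near end)
bond 2 |J1  (prefer integral on C1)
bond 0 |J2  (common-e at J1 fixed by 2)
bond 1 |J3  (J2: last free bond brings flow in)
bond 4 |R1  (only one flow-in slot at J3)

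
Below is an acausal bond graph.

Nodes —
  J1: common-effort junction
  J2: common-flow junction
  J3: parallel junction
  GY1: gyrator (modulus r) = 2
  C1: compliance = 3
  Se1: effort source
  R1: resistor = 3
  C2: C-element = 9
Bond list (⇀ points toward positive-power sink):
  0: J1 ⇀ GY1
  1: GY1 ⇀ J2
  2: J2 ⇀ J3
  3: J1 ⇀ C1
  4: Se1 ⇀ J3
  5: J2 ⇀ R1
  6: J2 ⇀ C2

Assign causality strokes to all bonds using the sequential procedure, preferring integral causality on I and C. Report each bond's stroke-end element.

b0 stroke at GY1
b1 stroke at GY1
b2 stroke at J2
b3 stroke at J1
b4 stroke at J3
b5 stroke at J2
b6 stroke at J2

β4 |J3  (Se1: effort source, stroke at far end)
β2 |J2  (common-e at J3 fixed by 4)
β3 |J1  (C1 outputs effort q/C1)
β0 |GY1  (0-jn J1 has e-setter on 3)
β1 |GY1  (through GY1, causality inverts; strokes same side of GY1)
β5 |J2  (common-f at J2 fixed by 1)
β6 |J2  (common-f at J2 fixed by 1)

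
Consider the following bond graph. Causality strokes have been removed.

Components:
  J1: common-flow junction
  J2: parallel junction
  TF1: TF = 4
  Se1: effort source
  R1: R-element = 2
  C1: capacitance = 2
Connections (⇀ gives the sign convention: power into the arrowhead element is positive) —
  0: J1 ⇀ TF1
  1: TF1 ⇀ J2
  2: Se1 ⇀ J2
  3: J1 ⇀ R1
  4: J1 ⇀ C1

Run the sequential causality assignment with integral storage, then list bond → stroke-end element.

bond 2 stroke→J2  (Se1 fixes effort; stroke away)
bond 1 stroke→TF1  (common-e at J2 fixed by 2)
bond 0 stroke→J1  (TF TF1: opposite of bond 1)
bond 4 stroke→J1  (prefer integral on C1)
bond 3 stroke→R1  (J1 needs exactly one f-in)

β0 →J1
β1 →TF1
β2 →J2
β3 →R1
β4 →J1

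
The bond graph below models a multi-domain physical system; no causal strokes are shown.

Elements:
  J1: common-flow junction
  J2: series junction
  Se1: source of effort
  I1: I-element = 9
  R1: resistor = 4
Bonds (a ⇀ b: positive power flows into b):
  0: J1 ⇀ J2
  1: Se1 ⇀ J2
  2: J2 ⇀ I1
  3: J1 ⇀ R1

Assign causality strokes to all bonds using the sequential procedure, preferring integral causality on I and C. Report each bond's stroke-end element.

bond 1 |J2  (Se1 (Se) sets effort on bond)
bond 2 |I1  (I1 outputs flow p/I1)
bond 0 |J2  (1-jn J2 has f-setter on 2)
bond 3 |J1  (J1: bond 0 brought flow, rest push out)

bond 0 stroke at J2
bond 1 stroke at J2
bond 2 stroke at I1
bond 3 stroke at J1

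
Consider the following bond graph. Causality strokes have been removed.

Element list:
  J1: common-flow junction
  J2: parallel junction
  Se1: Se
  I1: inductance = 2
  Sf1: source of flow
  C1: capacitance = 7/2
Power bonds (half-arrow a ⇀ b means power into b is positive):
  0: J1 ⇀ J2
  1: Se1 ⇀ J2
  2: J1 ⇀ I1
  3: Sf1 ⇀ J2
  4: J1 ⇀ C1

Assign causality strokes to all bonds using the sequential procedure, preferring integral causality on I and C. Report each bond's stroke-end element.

b1 |J2  (Se1: effort source, stroke at far end)
b3 |Sf1  (source Sf1 imposes f)
b0 |J1  (J2 effort already set via bond 1)
b2 |I1  (prefer integral on I1)
b4 |J1  (J1 flow already set via bond 2)

bond 0 stroke at J1
bond 1 stroke at J2
bond 2 stroke at I1
bond 3 stroke at Sf1
bond 4 stroke at J1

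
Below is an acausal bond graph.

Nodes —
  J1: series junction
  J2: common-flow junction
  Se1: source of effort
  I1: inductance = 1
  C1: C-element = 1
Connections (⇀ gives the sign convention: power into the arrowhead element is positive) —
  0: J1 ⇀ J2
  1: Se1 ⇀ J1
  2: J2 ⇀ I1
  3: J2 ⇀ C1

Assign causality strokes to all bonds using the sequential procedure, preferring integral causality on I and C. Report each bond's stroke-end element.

β1 |J1  (Se1: effort source, stroke at far end)
β0 |J2  (J1: last free bond brings flow in)
β2 |I1  (I1 integral (f out))
β3 |J2  (common-f at J2 fixed by 2)

bond 0 stroke→J2
bond 1 stroke→J1
bond 2 stroke→I1
bond 3 stroke→J2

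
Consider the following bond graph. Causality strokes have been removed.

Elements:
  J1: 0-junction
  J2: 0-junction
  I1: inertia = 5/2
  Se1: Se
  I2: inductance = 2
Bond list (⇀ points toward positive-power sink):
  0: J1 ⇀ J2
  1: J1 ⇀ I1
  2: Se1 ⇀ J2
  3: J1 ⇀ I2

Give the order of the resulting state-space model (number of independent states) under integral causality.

2  (I1, I2 all integral)

#2 |J2  (Se1: effort source, stroke at far end)
#0 |J1  (J2: bond 2 brought effort, rest push out)
#1 |I1  (common-e at J1 fixed by 0)
#3 |I2  (common-e at J1 fixed by 0)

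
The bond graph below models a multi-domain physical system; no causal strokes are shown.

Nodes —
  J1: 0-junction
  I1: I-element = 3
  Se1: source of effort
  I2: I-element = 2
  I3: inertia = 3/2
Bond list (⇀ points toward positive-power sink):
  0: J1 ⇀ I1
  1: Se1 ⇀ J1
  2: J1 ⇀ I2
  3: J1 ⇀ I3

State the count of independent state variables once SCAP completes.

bond 1 stroke at J1  (Se1 (Se) sets effort on bond)
bond 0 stroke at I1  (J1 effort already set via bond 1)
bond 2 stroke at I2  (J1: bond 1 brought effort, rest push out)
bond 3 stroke at I3  (0-jn J1 has e-setter on 1)

3  (I1, I2, I3 all integral)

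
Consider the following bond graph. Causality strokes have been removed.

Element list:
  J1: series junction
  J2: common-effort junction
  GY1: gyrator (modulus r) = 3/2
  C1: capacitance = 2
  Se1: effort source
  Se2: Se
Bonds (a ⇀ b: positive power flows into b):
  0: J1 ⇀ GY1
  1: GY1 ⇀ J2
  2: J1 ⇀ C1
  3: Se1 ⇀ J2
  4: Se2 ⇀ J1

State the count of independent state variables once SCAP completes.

b3 stroke at J2  (source Se1 imposes e)
b4 stroke at J1  (Se2 fixes effort; stroke away)
b1 stroke at GY1  (J2 effort already set via bond 3)
b0 stroke at GY1  (GY GY1: same side as bond 1)
b2 stroke at J1  (J1 flow already set via bond 0)

1  (C1 all integral)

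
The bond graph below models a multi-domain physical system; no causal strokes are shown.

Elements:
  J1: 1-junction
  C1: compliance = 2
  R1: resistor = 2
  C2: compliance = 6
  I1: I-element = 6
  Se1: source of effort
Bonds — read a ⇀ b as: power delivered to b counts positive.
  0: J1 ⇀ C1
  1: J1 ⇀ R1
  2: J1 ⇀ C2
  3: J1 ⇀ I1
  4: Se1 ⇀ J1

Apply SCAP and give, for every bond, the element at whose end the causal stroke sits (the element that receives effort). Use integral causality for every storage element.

β0 |J1
β1 |J1
β2 |J1
β3 |I1
β4 |J1

b4 stroke at J1  (Se1 (Se) sets effort on bond)
b0 stroke at J1  (C1: C, integral causality)
b2 stroke at J1  (prefer integral on C2)
b3 stroke at I1  (I1: I, integral causality)
b1 stroke at J1  (common-f at J1 fixed by 3)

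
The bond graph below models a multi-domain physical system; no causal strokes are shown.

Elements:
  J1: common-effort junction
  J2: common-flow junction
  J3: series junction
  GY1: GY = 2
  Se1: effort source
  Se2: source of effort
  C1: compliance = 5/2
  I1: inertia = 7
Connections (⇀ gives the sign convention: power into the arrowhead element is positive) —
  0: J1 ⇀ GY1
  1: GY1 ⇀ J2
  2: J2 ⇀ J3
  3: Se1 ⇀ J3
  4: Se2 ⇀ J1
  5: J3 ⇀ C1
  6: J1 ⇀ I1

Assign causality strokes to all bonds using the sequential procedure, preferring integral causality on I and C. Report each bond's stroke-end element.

β3 stroke at J3  (Se1 fixes effort; stroke away)
β4 stroke at J1  (Se2 (Se) sets effort on bond)
β0 stroke at GY1  (J1 effort already set via bond 4)
β6 stroke at I1  (J1 effort already set via bond 4)
β1 stroke at GY1  (through GY1, causality inverts; strokes same side of GY1)
β2 stroke at J2  (1-jn J2 has f-setter on 1)
β5 stroke at J3  (J3 flow already set via bond 2)

b0 stroke at GY1
b1 stroke at GY1
b2 stroke at J2
b3 stroke at J3
b4 stroke at J1
b5 stroke at J3
b6 stroke at I1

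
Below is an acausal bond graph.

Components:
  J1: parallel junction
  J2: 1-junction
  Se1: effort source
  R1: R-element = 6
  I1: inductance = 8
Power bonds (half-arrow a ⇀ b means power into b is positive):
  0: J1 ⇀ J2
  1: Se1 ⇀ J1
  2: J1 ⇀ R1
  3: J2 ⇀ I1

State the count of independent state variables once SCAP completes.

1  (I1 all integral)

β1 |J1  (source Se1 imposes e)
β0 |J2  (common-e at J1 fixed by 1)
β2 |R1  (common-e at J1 fixed by 1)
β3 |I1  (closing 1-jn rule on J2)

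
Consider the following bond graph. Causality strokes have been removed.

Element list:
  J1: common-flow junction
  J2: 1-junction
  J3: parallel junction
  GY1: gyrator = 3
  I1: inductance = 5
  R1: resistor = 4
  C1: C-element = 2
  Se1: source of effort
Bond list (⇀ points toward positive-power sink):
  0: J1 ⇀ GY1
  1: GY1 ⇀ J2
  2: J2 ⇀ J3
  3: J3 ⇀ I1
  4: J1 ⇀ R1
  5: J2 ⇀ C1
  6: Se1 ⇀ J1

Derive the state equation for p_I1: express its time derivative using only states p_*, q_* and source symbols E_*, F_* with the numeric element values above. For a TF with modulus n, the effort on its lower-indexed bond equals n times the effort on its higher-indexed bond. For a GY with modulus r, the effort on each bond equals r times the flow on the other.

dp_I1/dt = 3*E_Se1/4 - 9*p_I1/20 - q_C1/2

bond 6 |J1  (Se1 (Se) sets effort on bond)
bond 3 |I1  (prefer integral on I1)
bond 2 |J3  (only one effort-in slot at J3)
bond 1 |J2  (1-jn J2 has f-setter on 2)
bond 5 |J2  (common-f at J2 fixed by 2)
bond 0 |J1  (through GY1, causality inverts; strokes same side of GY1)
bond 4 |R1  (J1 needs exactly one f-in)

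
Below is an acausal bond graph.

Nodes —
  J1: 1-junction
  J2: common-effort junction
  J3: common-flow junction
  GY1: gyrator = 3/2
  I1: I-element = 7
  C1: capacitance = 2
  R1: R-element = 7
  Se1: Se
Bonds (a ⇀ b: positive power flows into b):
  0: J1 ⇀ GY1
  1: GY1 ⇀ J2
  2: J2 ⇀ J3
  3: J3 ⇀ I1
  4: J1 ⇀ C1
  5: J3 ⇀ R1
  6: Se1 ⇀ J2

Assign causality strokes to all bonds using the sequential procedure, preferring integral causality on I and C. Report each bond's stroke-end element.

#0 |GY1
#1 |GY1
#2 |J3
#3 |I1
#4 |J1
#5 |J3
#6 |J2

β6 stroke at J2  (source Se1 imposes e)
β1 stroke at GY1  (common-e at J2 fixed by 6)
β2 stroke at J3  (common-e at J2 fixed by 6)
β0 stroke at GY1  (GY1 both-in/both-out from 1)
β4 stroke at J1  (J1 flow already set via bond 0)
β3 stroke at I1  (I1: I, integral causality)
β5 stroke at J3  (common-f at J3 fixed by 3)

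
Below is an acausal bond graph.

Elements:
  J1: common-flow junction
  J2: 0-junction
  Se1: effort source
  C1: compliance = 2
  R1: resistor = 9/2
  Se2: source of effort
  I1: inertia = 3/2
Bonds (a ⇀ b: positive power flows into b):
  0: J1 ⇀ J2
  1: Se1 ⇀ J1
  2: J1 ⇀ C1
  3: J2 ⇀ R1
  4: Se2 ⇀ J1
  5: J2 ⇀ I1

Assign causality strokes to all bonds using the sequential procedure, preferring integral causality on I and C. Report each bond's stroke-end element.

b1 |J1  (Se1: effort source, stroke at far end)
b4 |J1  (source Se2 imposes e)
b2 |J1  (C1 outputs effort q/C1)
b0 |J2  (closing 1-jn rule on J1)
b3 |R1  (0-jn J2 has e-setter on 0)
b5 |I1  (J2: bond 0 brought effort, rest push out)

b0 stroke→J2
b1 stroke→J1
b2 stroke→J1
b3 stroke→R1
b4 stroke→J1
b5 stroke→I1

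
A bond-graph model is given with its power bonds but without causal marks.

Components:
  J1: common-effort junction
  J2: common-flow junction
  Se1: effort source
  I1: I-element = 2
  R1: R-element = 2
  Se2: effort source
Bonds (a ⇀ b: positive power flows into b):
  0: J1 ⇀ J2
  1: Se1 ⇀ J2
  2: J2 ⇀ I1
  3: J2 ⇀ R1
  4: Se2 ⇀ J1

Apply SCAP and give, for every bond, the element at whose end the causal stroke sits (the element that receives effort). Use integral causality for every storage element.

b1 |J2  (source Se1 imposes e)
b4 |J1  (Se2 fixes effort; stroke away)
b0 |J2  (common-e at J1 fixed by 4)
b2 |I1  (I1 outputs flow p/I1)
b3 |J2  (J2 flow already set via bond 2)

#0 →J2
#1 →J2
#2 →I1
#3 →J2
#4 →J1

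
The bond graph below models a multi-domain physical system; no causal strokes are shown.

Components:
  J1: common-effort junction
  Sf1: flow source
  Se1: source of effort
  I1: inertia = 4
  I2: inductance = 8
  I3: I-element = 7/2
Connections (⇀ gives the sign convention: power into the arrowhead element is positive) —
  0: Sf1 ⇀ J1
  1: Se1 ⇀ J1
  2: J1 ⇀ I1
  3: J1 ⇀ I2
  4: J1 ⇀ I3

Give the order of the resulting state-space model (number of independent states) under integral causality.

b0 |Sf1  (source Sf1 imposes f)
b1 |J1  (source Se1 imposes e)
b2 |I1  (J1: bond 1 brought effort, rest push out)
b3 |I2  (J1 effort already set via bond 1)
b4 |I3  (J1: bond 1 brought effort, rest push out)

3  (I1, I2, I3 all integral)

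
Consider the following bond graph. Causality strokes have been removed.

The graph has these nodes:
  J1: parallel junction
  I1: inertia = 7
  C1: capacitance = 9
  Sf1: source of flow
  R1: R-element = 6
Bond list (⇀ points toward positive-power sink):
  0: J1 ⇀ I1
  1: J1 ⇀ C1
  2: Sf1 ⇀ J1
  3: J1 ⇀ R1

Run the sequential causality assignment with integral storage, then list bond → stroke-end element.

bond 2 |Sf1  (Sf1 (Sf) sets flow on bond)
bond 0 |I1  (I1 integral (f out))
bond 1 |J1  (C1: C, integral causality)
bond 3 |R1  (J1: bond 1 brought effort, rest push out)

#0 →I1
#1 →J1
#2 →Sf1
#3 →R1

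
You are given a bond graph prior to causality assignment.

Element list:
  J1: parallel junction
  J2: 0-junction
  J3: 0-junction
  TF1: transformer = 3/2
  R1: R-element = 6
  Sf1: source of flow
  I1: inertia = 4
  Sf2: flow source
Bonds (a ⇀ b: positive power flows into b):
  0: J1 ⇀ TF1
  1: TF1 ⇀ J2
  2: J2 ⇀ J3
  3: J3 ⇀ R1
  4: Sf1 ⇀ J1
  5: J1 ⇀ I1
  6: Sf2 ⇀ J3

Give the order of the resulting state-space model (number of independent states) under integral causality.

β4 |Sf1  (source Sf1 imposes f)
β6 |Sf2  (Sf2 fixes flow; stroke at Sf2)
β5 |I1  (prefer integral on I1)
β0 |J1  (only one effort-in slot at J1)
β1 |TF1  (TF TF1: opposite of bond 0)
β2 |J2  (only one effort-in slot at J2)
β3 |J3  (J3: last free bond brings effort in)

1  (I1 all integral)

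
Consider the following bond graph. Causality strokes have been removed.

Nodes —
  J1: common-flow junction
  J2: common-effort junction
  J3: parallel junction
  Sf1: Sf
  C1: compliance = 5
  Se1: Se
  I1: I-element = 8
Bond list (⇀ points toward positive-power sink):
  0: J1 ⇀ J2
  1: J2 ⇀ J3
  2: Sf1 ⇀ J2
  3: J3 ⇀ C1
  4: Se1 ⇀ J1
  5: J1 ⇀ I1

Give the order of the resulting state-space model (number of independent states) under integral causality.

2  (C1, I1 all integral)

b2 |Sf1  (Sf1: flow source, stroke at near end)
b4 |J1  (Se1: effort source, stroke at far end)
b3 |J3  (C1 outputs effort q/C1)
b1 |J2  (common-e at J3 fixed by 3)
b0 |J1  (0-jn J2 has e-setter on 1)
b5 |I1  (J1 needs exactly one f-in)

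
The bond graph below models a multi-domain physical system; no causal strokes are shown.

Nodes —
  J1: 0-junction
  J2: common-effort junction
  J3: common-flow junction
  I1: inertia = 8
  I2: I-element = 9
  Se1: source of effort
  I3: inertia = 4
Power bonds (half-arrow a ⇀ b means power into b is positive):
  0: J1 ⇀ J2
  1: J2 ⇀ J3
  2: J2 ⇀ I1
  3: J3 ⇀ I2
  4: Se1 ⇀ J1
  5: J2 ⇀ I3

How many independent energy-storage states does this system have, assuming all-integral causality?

3  (I1, I2, I3 all integral)

bond 4 stroke→J1  (Se1 (Se) sets effort on bond)
bond 0 stroke→J2  (J1 effort already set via bond 4)
bond 1 stroke→J3  (J2: bond 0 brought effort, rest push out)
bond 2 stroke→I1  (J2: bond 0 brought effort, rest push out)
bond 5 stroke→I3  (0-jn J2 has e-setter on 0)
bond 3 stroke→I2  (J3 needs exactly one f-in)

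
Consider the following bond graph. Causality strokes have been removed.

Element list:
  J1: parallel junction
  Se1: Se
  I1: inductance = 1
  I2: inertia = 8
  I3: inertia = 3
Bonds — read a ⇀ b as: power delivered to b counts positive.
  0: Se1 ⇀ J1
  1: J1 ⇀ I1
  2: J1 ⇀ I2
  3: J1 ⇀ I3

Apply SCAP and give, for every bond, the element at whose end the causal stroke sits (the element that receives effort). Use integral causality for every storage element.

β0 stroke→J1  (Se1 fixes effort; stroke away)
β1 stroke→I1  (J1: bond 0 brought effort, rest push out)
β2 stroke→I2  (J1: bond 0 brought effort, rest push out)
β3 stroke→I3  (J1 effort already set via bond 0)

b0 stroke at J1
b1 stroke at I1
b2 stroke at I2
b3 stroke at I3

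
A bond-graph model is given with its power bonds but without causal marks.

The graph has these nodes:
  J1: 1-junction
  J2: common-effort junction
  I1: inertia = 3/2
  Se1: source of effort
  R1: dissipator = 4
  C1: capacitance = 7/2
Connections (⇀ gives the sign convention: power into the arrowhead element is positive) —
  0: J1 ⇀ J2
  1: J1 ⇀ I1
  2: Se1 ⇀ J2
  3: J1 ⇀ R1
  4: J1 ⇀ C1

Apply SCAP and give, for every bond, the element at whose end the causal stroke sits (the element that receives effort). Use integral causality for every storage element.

b0 stroke→J1
b1 stroke→I1
b2 stroke→J2
b3 stroke→J1
b4 stroke→J1

β2 →J2  (Se1 fixes effort; stroke away)
β0 →J1  (common-e at J2 fixed by 2)
β1 →I1  (I1 integral (f out))
β3 →J1  (1-jn J1 has f-setter on 1)
β4 →J1  (common-f at J1 fixed by 1)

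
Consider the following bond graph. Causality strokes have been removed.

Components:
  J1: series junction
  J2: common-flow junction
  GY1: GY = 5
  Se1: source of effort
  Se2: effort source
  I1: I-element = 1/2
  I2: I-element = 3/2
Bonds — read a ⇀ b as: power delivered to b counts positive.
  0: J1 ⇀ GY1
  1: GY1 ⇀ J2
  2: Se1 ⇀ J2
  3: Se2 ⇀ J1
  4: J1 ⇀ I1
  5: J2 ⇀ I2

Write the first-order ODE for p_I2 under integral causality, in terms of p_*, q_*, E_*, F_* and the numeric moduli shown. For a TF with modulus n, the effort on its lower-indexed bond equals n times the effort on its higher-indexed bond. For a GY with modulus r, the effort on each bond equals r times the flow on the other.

dp_I2/dt = E_Se1 + 10*p_I1

b2 →J2  (Se1 fixes effort; stroke away)
b3 →J1  (source Se2 imposes e)
b4 →I1  (I1: I, integral causality)
b0 →J1  (1-jn J1 has f-setter on 4)
b1 →J2  (GY1 both-in/both-out from 0)
b5 →I2  (closing 1-jn rule on J2)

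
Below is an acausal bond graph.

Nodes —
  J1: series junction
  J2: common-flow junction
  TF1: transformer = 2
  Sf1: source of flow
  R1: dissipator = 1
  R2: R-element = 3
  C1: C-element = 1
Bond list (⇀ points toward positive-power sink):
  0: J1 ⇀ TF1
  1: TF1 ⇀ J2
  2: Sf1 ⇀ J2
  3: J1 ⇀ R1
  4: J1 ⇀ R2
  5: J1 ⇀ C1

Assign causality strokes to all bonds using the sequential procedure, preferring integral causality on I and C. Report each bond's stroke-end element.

β2 →Sf1  (source Sf1 imposes f)
β1 →J2  (common-f at J2 fixed by 2)
β0 →TF1  (through TF1, causality passes straight; one stroke at TF1)
β3 →J1  (1-jn J1 has f-setter on 0)
β4 →J1  (common-f at J1 fixed by 0)
β5 →J1  (J1: bond 0 brought flow, rest push out)

b0 stroke at TF1
b1 stroke at J2
b2 stroke at Sf1
b3 stroke at J1
b4 stroke at J1
b5 stroke at J1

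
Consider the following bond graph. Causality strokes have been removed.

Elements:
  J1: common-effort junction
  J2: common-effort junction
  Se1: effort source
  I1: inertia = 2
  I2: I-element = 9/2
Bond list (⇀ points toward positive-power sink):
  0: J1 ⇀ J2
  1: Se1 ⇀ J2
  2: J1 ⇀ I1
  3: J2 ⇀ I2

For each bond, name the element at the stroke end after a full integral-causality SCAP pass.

β0 →J1
β1 →J2
β2 →I1
β3 →I2

b1 stroke→J2  (Se1 (Se) sets effort on bond)
b0 stroke→J1  (common-e at J2 fixed by 1)
b3 stroke→I2  (0-jn J2 has e-setter on 1)
b2 stroke→I1  (0-jn J1 has e-setter on 0)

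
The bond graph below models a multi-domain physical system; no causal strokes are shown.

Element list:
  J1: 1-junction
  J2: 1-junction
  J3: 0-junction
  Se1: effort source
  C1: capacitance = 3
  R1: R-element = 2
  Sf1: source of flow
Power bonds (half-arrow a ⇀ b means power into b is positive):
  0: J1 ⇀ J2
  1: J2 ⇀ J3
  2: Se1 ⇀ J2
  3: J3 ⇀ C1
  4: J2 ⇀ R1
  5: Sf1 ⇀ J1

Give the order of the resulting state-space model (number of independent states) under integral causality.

β2 stroke at J2  (Se1: effort source, stroke at far end)
β5 stroke at Sf1  (Sf1: flow source, stroke at near end)
β0 stroke at J1  (J1 flow already set via bond 5)
β1 stroke at J2  (J2: bond 0 brought flow, rest push out)
β4 stroke at J2  (J2 flow already set via bond 0)
β3 stroke at J3  (only one effort-in slot at J3)

1  (C1 all integral)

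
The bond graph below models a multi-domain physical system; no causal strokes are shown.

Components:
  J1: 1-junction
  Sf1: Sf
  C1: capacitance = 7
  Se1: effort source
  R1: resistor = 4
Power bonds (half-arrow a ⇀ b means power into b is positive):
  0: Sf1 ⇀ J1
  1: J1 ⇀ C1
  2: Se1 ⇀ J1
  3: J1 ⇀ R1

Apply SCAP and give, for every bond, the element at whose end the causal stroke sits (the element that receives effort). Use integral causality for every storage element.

β0 →Sf1
β1 →J1
β2 →J1
β3 →J1

β0 stroke→Sf1  (Sf1 fixes flow; stroke at Sf1)
β2 stroke→J1  (Se1 fixes effort; stroke away)
β1 stroke→J1  (common-f at J1 fixed by 0)
β3 stroke→J1  (common-f at J1 fixed by 0)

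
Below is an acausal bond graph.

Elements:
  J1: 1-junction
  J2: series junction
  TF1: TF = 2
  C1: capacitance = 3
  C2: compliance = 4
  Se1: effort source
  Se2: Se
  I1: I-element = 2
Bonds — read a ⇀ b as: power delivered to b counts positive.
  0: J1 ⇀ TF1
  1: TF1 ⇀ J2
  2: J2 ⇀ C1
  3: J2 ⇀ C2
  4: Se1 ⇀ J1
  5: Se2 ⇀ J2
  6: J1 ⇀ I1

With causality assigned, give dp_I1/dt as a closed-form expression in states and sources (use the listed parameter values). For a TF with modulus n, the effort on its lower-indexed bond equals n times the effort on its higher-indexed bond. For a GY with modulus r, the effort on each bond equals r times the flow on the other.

dp_I1/dt = E_Se1 + 2*E_Se2 - 2*q_C1/3 - q_C2/2

#4 stroke at J1  (Se1: effort source, stroke at far end)
#5 stroke at J2  (Se2 fixes effort; stroke away)
#2 stroke at J2  (C1 integral (e out))
#3 stroke at J2  (prefer integral on C2)
#1 stroke at TF1  (only one flow-in slot at J2)
#0 stroke at J1  (TF TF1: opposite of bond 1)
#6 stroke at I1  (J1 needs exactly one f-in)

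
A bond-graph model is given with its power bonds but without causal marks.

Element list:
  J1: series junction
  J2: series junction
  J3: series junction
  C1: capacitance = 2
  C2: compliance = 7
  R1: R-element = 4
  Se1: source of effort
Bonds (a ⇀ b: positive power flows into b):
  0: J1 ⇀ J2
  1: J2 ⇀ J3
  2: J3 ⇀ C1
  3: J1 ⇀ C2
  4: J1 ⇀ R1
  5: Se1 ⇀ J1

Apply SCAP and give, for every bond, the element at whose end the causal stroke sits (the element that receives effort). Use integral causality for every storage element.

bond 0 stroke→J1
bond 1 stroke→J2
bond 2 stroke→J3
bond 3 stroke→J1
bond 4 stroke→R1
bond 5 stroke→J1

#5 →J1  (Se1 (Se) sets effort on bond)
#2 →J3  (C1: C, integral causality)
#1 →J2  (J3: last free bond brings flow in)
#0 →J1  (J2: last free bond brings flow in)
#3 →J1  (C2 integral (e out))
#4 →R1  (only one flow-in slot at J1)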